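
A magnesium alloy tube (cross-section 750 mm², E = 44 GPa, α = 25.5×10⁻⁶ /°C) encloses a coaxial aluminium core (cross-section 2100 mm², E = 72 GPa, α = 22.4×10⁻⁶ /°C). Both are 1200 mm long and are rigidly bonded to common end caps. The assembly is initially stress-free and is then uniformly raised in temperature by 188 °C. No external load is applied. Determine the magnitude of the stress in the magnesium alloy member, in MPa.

σ ≈ 21 MPa (compressive)

Both members must finish at the same length. With the larger α, the magnesium alloy tends to over-expand; the plates restrain it, putting the magnesium alloy in compression and the aluminium in tension. With no external load the two internal forces are equal and opposite, magnitude P.
Setting the final lengths equal and cancelling L: (α₁ − α₂)ΔT = P/(A₁E₁) + P/(A₂E₂).
|α₁ − α₂|·ΔT = 3.1×10⁻⁶ × 188 = 0.0005828.
1/(A₁E₁) + 1/(A₂E₂) = 1/(750×44×10³) + 1/(2100×72×10³) = 3.692×10⁻⁸ N⁻¹.
So P = 0.0005828 / 3.692×10⁻⁸ = 15.79 kN.
σ_{magnesium alloy} = P/A₁ = 15790/750 = 21.05 MPa, compressive.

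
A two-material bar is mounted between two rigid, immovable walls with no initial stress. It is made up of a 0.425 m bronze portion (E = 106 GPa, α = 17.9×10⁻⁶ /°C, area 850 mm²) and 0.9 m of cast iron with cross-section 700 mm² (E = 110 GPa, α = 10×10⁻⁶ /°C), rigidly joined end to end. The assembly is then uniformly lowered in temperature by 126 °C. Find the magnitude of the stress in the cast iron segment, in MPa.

If the supports were absent, the total length change would be Σ αᵢΔT Lᵢ = 17.9×10⁻⁶×126×425 + 10×10⁻⁶×126×900 = 2.093 mm.
The rigid supports impose zero overall length change; the single axial force P common to all segments must satisfy P Σ Lᵢ/(AᵢEᵢ) = δ_free.
Σ Lᵢ/(AᵢEᵢ) = 425/(850×106×10³) + 900/(700×110×10³) = 1.641×10⁻⁵ mm/N.
Hence P = δ_free / Σ(L/AE) = 2.093/1.641×10⁻⁵ = 127.6 kN (tensile).
σ_{cast iron} = P / A = 127600 / 700 = 182.2 MPa.

σ ≈ 182 MPa (tensile)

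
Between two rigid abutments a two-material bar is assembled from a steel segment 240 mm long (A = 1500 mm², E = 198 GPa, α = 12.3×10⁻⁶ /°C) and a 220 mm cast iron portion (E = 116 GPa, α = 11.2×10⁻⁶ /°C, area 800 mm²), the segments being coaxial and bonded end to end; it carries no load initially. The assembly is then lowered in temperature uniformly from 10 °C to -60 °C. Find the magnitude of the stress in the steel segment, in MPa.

If the supports were absent, the total length change would be Σ αᵢΔT Lᵢ = 12.3×10⁻⁶×70×240 + 11.2×10⁻⁶×70×220 = 0.3791 mm.
The walls prevent any net length change, so an axial force P (same in every segment) develops. Compatibility: P · Σ Lᵢ/(AᵢEᵢ) = δ_free.
The series flexibility is Σ Lᵢ/(AᵢEᵢ) = 240/(1500×198×10³) + 220/(800×116×10³) = 3.179×10⁻⁶ mm/N.
Hence P = δ_free / Σ(L/AE) = 0.3791/3.179×10⁻⁶ = 119.3 kN (tensile).
σ_{steel} = P / A = 119300 / 1500 = 79.51 MPa.

σ ≈ 79.5 MPa (tensile)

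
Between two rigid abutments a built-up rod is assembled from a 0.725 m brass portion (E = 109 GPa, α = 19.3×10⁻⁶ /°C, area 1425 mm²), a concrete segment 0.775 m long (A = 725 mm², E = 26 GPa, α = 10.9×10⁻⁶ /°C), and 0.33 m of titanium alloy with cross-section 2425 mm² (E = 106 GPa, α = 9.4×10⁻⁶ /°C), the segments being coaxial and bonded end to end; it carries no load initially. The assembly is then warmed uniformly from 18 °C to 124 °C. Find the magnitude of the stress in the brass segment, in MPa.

σ ≈ 40.4 MPa (compressive)

If the supports were absent, the total length change would be Σ αᵢΔT Lᵢ = 19.3×10⁻⁶×106×725 + 10.9×10⁻⁶×106×775 + 9.4×10⁻⁶×106×330 = 2.707 mm.
Since the ends are fixed, an axial force P builds up, equal in every segment, with P · Σ Lᵢ/(AᵢEᵢ) = δ_free.
The series flexibility is Σ Lᵢ/(AᵢEᵢ) = 725/(1425×109×10³) + 775/(725×26×10³) + 330/(2425×106×10³) = 4.707×10⁻⁵ mm/N.
Hence P = δ_free / Σ(L/AE) = 2.707/4.707×10⁻⁵ = 57.53 kN (compressive).
σ_{brass} = P / A = 57530 / 1425 = 40.37 MPa.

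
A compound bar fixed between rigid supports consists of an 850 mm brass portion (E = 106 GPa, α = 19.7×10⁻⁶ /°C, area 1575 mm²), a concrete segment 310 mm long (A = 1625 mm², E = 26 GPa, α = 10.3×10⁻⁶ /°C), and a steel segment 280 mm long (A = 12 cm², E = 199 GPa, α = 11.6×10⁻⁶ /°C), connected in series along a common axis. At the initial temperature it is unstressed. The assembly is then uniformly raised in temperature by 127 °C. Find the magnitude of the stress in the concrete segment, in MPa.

σ ≈ 133 MPa (compressive)

Free thermal expansion of the whole bar: Σ αᵢΔT Lᵢ = 19.7×10⁻⁶×127×850 + 10.3×10⁻⁶×127×310 + 11.6×10⁻⁶×127×280 = 2.945 mm.
Since the ends are fixed, an axial force P builds up, equal in every segment, with P · Σ Lᵢ/(AᵢEᵢ) = δ_free.
Σ Lᵢ/(AᵢEᵢ) = 850/(1575×106×10³) + 310/(1625×26×10³) + 280/(1200×199×10³) = 1.36×10⁻⁵ mm/N.
So P = 2.945 / 1.36×10⁻⁵ = 216.5 kN, compressive.
σ_{concrete} = P / A = 216500 / 1625 = 133.2 MPa.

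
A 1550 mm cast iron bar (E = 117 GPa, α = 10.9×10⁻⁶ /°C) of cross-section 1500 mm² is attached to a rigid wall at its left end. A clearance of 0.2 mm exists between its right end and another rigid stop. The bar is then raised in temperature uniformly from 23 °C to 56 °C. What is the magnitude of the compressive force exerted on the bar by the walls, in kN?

P ≈ 40.5 kN

If the wall were absent the bar would grow by αΔT L = 10.9×10⁻⁶ × 33 × 1550 = 0.5575 mm.
This exceeds the 0.2 mm gap, so the wall pushes back. The portion of expansion that must be recovered elastically is δ_free − gap = 0.5575 − 0.2 = 0.3575 mm.
That suppressed elongation corresponds to σ = E·Δ/L = 117×10³ × 0.3575/1550 = 26.99 MPa.
P = σA = 26.99 × 1500 = 40.48 kN.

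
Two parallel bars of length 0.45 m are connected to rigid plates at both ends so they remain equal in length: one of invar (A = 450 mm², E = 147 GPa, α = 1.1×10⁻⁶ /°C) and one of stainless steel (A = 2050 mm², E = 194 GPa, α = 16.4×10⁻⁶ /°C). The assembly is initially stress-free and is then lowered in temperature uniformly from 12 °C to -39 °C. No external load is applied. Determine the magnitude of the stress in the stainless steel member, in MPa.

The stainless steel has the larger α, so on cooling it would change length more than the invar if both were free. The rigid plates force a common final length, so the stainless steel is put into tension and the invar into compression, with equal and opposite forces P (no external load).
Compatibility of the two members (thermal + elastic change equal): (α₁ − α₂)ΔT = P·[1/(A₁E₁) + 1/(A₂E₂)].
|α₁ − α₂|·ΔT = 15.3×10⁻⁶ × 51 = 0.0007803.
1/(A₁E₁) + 1/(A₂E₂) = 1/(450×147×10³) + 1/(2050×194×10³) = 1.763×10⁻⁸ N⁻¹.
So P = 0.0007803 / 1.763×10⁻⁸ = 44.26 kN.
σ_{stainless steel} = P/A₂ = 44260/2050 = 21.59 MPa, tensile.

σ ≈ 21.6 MPa (tensile)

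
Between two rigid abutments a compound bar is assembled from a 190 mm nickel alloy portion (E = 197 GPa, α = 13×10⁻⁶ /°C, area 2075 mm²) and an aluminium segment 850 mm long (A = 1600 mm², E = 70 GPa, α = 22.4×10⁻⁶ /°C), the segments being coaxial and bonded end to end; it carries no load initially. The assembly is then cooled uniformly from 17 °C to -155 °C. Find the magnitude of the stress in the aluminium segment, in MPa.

If the supports were absent, the total length change would be Σ αᵢΔT Lᵢ = 13×10⁻⁶×172×190 + 22.4×10⁻⁶×172×850 = 3.7 mm.
The walls prevent any net length change, so an axial force P (same in every segment) develops. Compatibility: P · Σ Lᵢ/(AᵢEᵢ) = δ_free.
Σ Lᵢ/(AᵢEᵢ) = 190/(2075×197×10³) + 850/(1600×70×10³) = 8.054×10⁻⁶ mm/N.
Hence P = δ_free / Σ(L/AE) = 3.7/8.054×10⁻⁶ = 459.4 kN (tensile).
σ_{aluminium} = P / A = 459400 / 1600 = 287.1 MPa.

σ ≈ 287 MPa (tensile)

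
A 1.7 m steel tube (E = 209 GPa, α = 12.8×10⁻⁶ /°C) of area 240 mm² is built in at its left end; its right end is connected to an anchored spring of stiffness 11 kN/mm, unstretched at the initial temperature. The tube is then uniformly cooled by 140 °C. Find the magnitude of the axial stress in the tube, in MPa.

σ ≈ 102 MPa (tensile)

Free thermal contraction: δ_free = αΔT L = 12.8×10⁻⁶ × 140 × 1700 = 3.046 mm.
With a force P in the spring, the elastic change of the tube is PL/(AE) and that of the spring is P/k; compatibility requires their sum to equal δ_free.
So P = δ_free / [L/(AE) + 1/k] = 3.046 / [ 1700/(240×209×10³) + 1/(11×10³) ].
P = 3.046 / 0.0001248 = 24410 N.
σ = P/A = 24410/240 = 101.7 MPa.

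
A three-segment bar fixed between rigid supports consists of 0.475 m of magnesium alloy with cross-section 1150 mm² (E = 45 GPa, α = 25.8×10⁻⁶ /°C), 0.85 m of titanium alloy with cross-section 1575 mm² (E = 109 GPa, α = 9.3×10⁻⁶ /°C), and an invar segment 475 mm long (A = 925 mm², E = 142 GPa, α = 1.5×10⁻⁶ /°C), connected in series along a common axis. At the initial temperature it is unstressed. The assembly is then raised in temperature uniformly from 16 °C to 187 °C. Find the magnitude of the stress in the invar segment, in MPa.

With the walls removed the bar would change length by δ_free = Σ αᵢΔT Lᵢ = 25.8×10⁻⁶×171×475 + 9.3×10⁻⁶×171×850 + 1.5×10⁻⁶×171×475 = 3.569 mm.
The rigid supports impose zero overall length change; the single axial force P common to all segments must satisfy P Σ Lᵢ/(AᵢEᵢ) = δ_free.
Σ Lᵢ/(AᵢEᵢ) = 475/(1150×45×10³) + 850/(1575×109×10³) + 475/(925×142×10³) = 1.775×10⁻⁵ mm/N.
So P = 3.569 / 1.775×10⁻⁵ = 201.1 kN, compressive.
σ_{invar} = P / A = 201100 / 925 = 217.4 MPa.

σ ≈ 217 MPa (compressive)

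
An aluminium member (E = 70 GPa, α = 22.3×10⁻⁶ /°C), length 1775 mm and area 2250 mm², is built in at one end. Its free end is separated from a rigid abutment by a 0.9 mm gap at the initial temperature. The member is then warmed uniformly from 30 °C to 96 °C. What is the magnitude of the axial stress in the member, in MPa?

Free thermal elongation = αΔT L = 22.3×10⁻⁶ × 66 × 1775 = 2.612 mm.
The gap closes (δ_free > 0.9 mm) and the wall then resists a further 2.612 − 0.9 = 1.712 mm of expansion.
So σ = E(δ_free − g)/L = 70×10³ × 1.712/1775 = 67.53 MPa.

σ ≈ 67.5 MPa (compressive)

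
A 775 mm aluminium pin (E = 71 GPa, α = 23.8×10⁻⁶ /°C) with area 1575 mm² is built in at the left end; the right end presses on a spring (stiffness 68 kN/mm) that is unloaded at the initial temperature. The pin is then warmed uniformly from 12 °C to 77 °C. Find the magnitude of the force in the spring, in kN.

If the spring were absent the pin would lengthen by αΔT L = 23.8×10⁻⁶ × 65 × 775 = 1.199 mm.
With a force P in the spring, the elastic change of the pin is PL/(AE) and that of the spring is P/k; compatibility requires their sum to equal δ_free.
So P = δ_free / [L/(AE) + 1/k] = 1.199 / [ 775/(1575×71×10³) + 1/(68×10³) ].
P = 1.199 / 2.164×10⁻⁵ = 55410 N.

P ≈ 55.4 kN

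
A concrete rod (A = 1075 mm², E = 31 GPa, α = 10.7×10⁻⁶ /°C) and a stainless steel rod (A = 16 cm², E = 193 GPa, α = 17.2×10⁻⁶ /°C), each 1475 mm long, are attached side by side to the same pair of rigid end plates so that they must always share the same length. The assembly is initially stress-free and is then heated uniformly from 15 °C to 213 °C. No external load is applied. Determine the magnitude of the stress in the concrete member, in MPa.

σ ≈ 36 MPa (tensile)

Both members must finish at the same length. With the larger α, the stainless steel tends to over-expand; the plates restrain it, putting the stainless steel in compression and the concrete in tension. With no external load the two internal forces are equal and opposite, magnitude P.
Equating the net (thermal + elastic) strains gives |α₁ − α₂|·ΔT = P·[1/(A₁E₁) + 1/(A₂E₂)].
|α₁ − α₂|·ΔT = 6.5×10⁻⁶ × 198 = 0.001287.
1/(A₁E₁) + 1/(A₂E₂) = 1/(1075×31×10³) + 1/(1600×193×10³) = 3.325×10⁻⁸ N⁻¹.
P = 0.001287 / 3.325×10⁻⁸ = 38710 N = 38.71 kN.
σ_{concrete} = P/A₁ = 38710/1075 = 36.01 MPa, tensile.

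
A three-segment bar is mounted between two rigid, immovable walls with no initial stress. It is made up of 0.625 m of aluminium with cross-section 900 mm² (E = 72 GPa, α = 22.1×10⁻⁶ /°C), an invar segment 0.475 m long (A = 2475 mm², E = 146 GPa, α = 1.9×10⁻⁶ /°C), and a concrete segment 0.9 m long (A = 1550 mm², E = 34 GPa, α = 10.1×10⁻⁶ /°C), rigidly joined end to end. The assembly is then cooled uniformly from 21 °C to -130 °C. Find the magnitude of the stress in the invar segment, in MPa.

σ ≈ 51.8 MPa (tensile)

With the walls removed the bar would change length by δ_free = Σ αᵢΔT Lᵢ = 22.1×10⁻⁶×151×625 + 1.9×10⁻⁶×151×475 + 10.1×10⁻⁶×151×900 = 3.595 mm.
The rigid supports impose zero overall length change; the single axial force P common to all segments must satisfy P Σ Lᵢ/(AᵢEᵢ) = δ_free.
Σ Lᵢ/(AᵢEᵢ) = 625/(900×72×10³) + 475/(2475×146×10³) + 900/(1550×34×10³) = 2.804×10⁻⁵ mm/N.
P = 3.595 / 2.804×10⁻⁵ = 128200 N = 128.2 kN, tensile.
σ_{invar} = P / A = 128200 / 2475 = 51.8 MPa.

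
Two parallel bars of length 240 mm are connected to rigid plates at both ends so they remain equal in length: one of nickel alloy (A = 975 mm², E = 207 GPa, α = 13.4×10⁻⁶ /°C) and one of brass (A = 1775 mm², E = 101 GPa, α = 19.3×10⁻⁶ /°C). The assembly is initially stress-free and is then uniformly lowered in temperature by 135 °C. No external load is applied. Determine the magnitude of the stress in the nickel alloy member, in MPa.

σ ≈ 77.6 MPa (compressive)

Both members must finish at the same length. With the larger α, the brass tends to over-contract; the plates restrain it, putting the brass in tension and the nickel alloy in compression. With no external load the two internal forces are equal and opposite, magnitude P.
Equating the net (thermal + elastic) strains gives |α₁ − α₂|·ΔT = P·[1/(A₁E₁) + 1/(A₂E₂)].
|α₁ − α₂|·ΔT = 5.9×10⁻⁶ × 135 = 0.0007965.
1/(A₁E₁) + 1/(A₂E₂) = 1/(975×207×10³) + 1/(1775×101×10³) = 1.053×10⁻⁸ N⁻¹.
So P = 0.0007965 / 1.053×10⁻⁸ = 75.62 kN.
σ_{nickel alloy} = P/A₁ = 75620/975 = 77.56 MPa, compressive.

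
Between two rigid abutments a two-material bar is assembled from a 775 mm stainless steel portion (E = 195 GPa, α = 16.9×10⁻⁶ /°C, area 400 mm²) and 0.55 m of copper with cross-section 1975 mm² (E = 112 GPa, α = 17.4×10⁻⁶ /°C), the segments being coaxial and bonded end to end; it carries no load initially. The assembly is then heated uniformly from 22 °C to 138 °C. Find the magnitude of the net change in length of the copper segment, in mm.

If the supports were absent, the total length change would be Σ αᵢΔT Lᵢ = 16.9×10⁻⁶×116×775 + 17.4×10⁻⁶×116×550 = 2.629 mm.
Since the ends are fixed, an axial force P builds up, equal in every segment, with P · Σ Lᵢ/(AᵢEᵢ) = δ_free.
Σ Lᵢ/(AᵢEᵢ) = 775/(400×195×10³) + 550/(1975×112×10³) = 1.242×10⁻⁵ mm/N.
So P = 2.629 / 1.242×10⁻⁵ = 211.7 kN, compressive.
For the copper segment, free thermal change = 17.4×10⁻⁶×116×550 = 1.11 mm and elastic change from P = 211700×550/(1975×112×10³) = 0.5263 mm; these oppose, so the net change is 0.584 mm (segment lengthens).

|ΔL| ≈ 0.584 mm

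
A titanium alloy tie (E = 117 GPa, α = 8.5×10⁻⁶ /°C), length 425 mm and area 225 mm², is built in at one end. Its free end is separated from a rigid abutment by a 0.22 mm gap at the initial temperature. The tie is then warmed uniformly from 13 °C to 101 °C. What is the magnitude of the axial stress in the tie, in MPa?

If the wall were absent the tie would grow by αΔT L = 8.5×10⁻⁶ × 88 × 425 = 0.3179 mm.
After closing the 0.22 mm clearance, 0.3179 − 0.22 = 0.0979 mm of expansion remains to be suppressed by the wall.
Compatibility: PL/(AE) = 0.0979 mm, so σ = P/A = E × (0.0979/425) = 26.95 MPa.

σ ≈ 27 MPa (compressive)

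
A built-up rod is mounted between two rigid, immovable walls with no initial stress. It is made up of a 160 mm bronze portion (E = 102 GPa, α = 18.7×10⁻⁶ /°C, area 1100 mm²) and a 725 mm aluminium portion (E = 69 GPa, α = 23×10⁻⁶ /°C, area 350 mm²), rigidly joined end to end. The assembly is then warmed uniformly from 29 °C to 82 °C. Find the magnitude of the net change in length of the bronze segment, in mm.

|ΔL| ≈ 0.111 mm

If the supports were absent, the total length change would be Σ αᵢΔT Lᵢ = 18.7×10⁻⁶×53×160 + 23×10⁻⁶×53×725 = 1.042 mm.
The rigid supports impose zero overall length change; the single axial force P common to all segments must satisfy P Σ Lᵢ/(AᵢEᵢ) = δ_free.
The series flexibility is Σ Lᵢ/(AᵢEᵢ) = 160/(1100×102×10³) + 725/(350×69×10³) = 3.145×10⁻⁵ mm/N.
P = 1.042 / 3.145×10⁻⁵ = 33150 N = 33.15 kN, compressive.
For the bronze segment, free thermal change = 18.7×10⁻⁶×53×160 = 0.1586 mm and elastic change from P = 33150×160/(1100×102×10³) = 0.04727 mm; these oppose, so the net change is 0.111 mm (segment lengthens).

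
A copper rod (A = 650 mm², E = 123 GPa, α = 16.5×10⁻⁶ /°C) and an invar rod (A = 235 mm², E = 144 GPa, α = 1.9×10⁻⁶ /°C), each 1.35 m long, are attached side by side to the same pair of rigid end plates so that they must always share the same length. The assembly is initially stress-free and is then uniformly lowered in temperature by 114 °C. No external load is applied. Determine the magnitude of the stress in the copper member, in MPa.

σ ≈ 60.9 MPa (tensile)

Equilibrium of a rigid end plate with no external load gives equal and opposite internal forces ±P in the two members. Since α_{copper} > α_{invar}, cooling drives the copper into tension and the invar into compression.
Compatibility of the two members (thermal + elastic change equal): (α₁ − α₂)ΔT = P·[1/(A₁E₁) + 1/(A₂E₂)].
|α₁ − α₂|·ΔT = 14.6×10⁻⁶ × 114 = 0.001664.
1/(A₁E₁) + 1/(A₂E₂) = 1/(650×123×10³) + 1/(235×144×10³) = 4.206×10⁻⁸ N⁻¹.
P = 0.001664 / 4.206×10⁻⁸ = 39570 N = 39.57 kN.
σ_{copper} = P/A₁ = 39570/650 = 60.88 MPa, tensile.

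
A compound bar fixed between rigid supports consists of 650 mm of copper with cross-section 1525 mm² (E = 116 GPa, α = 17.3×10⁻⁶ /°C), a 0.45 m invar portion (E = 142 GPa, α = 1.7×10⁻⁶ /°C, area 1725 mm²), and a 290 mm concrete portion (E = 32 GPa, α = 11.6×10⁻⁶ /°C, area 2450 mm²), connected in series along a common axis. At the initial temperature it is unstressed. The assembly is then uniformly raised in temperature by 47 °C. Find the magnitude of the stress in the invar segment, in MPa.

With the walls removed the bar would change length by δ_free = Σ αᵢΔT Lᵢ = 17.3×10⁻⁶×47×650 + 1.7×10⁻⁶×47×450 + 11.6×10⁻⁶×47×290 = 0.7226 mm.
Since the ends are fixed, an axial force P builds up, equal in every segment, with P · Σ Lᵢ/(AᵢEᵢ) = δ_free.
The series flexibility is Σ Lᵢ/(AᵢEᵢ) = 650/(1525×116×10³) + 450/(1725×142×10³) + 290/(2450×32×10³) = 9.21×10⁻⁶ mm/N.
So P = 0.7226 / 9.21×10⁻⁶ = 78.45 kN, compressive.
σ_{invar} = P / A = 78450 / 1725 = 45.48 MPa.

σ ≈ 45.5 MPa (compressive)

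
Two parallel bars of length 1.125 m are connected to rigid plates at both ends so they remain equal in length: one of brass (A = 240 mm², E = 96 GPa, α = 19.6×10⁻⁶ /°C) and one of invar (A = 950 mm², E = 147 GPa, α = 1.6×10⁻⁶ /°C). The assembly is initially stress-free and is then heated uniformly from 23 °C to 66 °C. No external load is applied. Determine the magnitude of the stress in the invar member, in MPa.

σ ≈ 16.1 MPa (tensile)

Both members must finish at the same length. With the larger α, the brass tends to over-expand; the plates restrain it, putting the brass in compression and the invar in tension. With no external load the two internal forces are equal and opposite, magnitude P.
Setting the final lengths equal and cancelling L: (α₁ − α₂)ΔT = P/(A₁E₁) + P/(A₂E₂).
|α₁ − α₂|·ΔT = 18×10⁻⁶ × 43 = 0.000774.
1/(A₁E₁) + 1/(A₂E₂) = 1/(240×96×10³) + 1/(950×147×10³) = 5.056×10⁻⁸ N⁻¹.
P = 0.000774 / 5.056×10⁻⁸ = 15310 N = 15.31 kN.
σ_{invar} = P/A₂ = 15310/950 = 16.11 MPa, tensile.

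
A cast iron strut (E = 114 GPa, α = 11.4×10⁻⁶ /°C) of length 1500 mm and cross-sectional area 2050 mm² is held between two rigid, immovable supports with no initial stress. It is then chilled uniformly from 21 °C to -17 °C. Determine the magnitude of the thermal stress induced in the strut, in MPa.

The supports are rigid, so the total axial strain is zero. The restrained thermal strain is ε = αΔT = 11.4×10⁻⁶ × 38 = 433.2×10⁻⁶.
Hence σ = E·αΔT = 114×10³ × 433.2×10⁻⁶ = 49.38 MPa, tensile.

σ ≈ 49.4 MPa (tensile)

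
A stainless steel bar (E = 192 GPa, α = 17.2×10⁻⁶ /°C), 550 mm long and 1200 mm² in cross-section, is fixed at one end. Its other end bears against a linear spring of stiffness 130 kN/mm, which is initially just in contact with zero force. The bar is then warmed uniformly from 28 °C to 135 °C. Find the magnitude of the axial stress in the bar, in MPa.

σ ≈ 83.7 MPa (compressive)

Free thermal expansion: δ_free = αΔT L = 17.2×10⁻⁶ × 107 × 550 = 1.012 mm.
With a force P in the spring, the elastic change of the bar is PL/(AE) and that of the spring is P/k; compatibility requires their sum to equal δ_free.
So P = δ_free / [L/(AE) + 1/k] = 1.012 / [ 550/(1200×192×10³) + 1/(130×10³) ].
P = 1.012 / 1.008×10⁻⁵ = 100400 N.
σ = P/A = 100400/1200 = 83.69 MPa.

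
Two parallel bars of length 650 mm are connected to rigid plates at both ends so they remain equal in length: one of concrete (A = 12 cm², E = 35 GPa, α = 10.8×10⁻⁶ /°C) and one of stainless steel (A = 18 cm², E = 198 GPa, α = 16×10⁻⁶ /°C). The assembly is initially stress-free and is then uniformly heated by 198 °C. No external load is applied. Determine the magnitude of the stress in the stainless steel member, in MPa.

σ ≈ 21.5 MPa (compressive)

The stainless steel has the larger α, so on heating it would change length more than the concrete if both were free. The rigid plates force a common final length, so the stainless steel is put into compression and the concrete into tension, with equal and opposite forces P (no external load).
Compatibility of the two members (thermal + elastic change equal): (α₁ − α₂)ΔT = P·[1/(A₁E₁) + 1/(A₂E₂)].
|α₁ − α₂|·ΔT = 5.2×10⁻⁶ × 198 = 0.00103.
1/(A₁E₁) + 1/(A₂E₂) = 1/(1200×35×10³) + 1/(1800×198×10³) = 2.662×10⁻⁸ N⁻¹.
So P = 0.00103 / 2.662×10⁻⁸ = 38.68 kN.
σ_{stainless steel} = P/A₂ = 38680/1800 = 21.49 MPa, compressive.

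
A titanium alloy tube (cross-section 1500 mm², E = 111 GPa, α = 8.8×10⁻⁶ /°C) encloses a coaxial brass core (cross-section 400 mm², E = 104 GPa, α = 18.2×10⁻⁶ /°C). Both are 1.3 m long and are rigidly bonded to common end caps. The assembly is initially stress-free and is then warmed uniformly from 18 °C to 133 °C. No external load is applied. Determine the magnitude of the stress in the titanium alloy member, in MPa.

σ ≈ 24 MPa (tensile)

Both members must finish at the same length. With the larger α, the brass tends to over-expand; the plates restrain it, putting the brass in compression and the titanium alloy in tension. With no external load the two internal forces are equal and opposite, magnitude P.
Equating the net (thermal + elastic) strains gives |α₁ − α₂|·ΔT = P·[1/(A₁E₁) + 1/(A₂E₂)].
|α₁ − α₂|·ΔT = 9.4×10⁻⁶ × 115 = 0.001081.
1/(A₁E₁) + 1/(A₂E₂) = 1/(1500×111×10³) + 1/(400×104×10³) = 3.004×10⁻⁸ N⁻¹.
P = 0.001081 / 3.004×10⁻⁸ = 35980 N = 35.98 kN.
σ_{titanium alloy} = P/A₁ = 35980/1500 = 23.99 MPa, tensile.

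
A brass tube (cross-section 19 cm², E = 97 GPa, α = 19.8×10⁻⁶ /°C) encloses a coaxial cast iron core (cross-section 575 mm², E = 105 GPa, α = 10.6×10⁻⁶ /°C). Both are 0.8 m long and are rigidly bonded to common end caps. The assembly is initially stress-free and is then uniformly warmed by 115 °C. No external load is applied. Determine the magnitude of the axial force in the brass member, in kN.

The brass has the larger α, so on heating it would change length more than the cast iron if both were free. The rigid plates force a common final length, so the brass is put into compression and the cast iron into tension, with equal and opposite forces P (no external load).
Compatibility of the two members (thermal + elastic change equal): (α₁ − α₂)ΔT = P·[1/(A₁E₁) + 1/(A₂E₂)].
|α₁ − α₂|·ΔT = 9.2×10⁻⁶ × 115 = 0.001058.
1/(A₁E₁) + 1/(A₂E₂) = 1/(1900×97×10³) + 1/(575×105×10³) = 2.199×10⁻⁸ N⁻¹.
So P = 0.001058 / 2.199×10⁻⁸ = 48.11 kN.

P ≈ 48.1 kN (compressive in the brass)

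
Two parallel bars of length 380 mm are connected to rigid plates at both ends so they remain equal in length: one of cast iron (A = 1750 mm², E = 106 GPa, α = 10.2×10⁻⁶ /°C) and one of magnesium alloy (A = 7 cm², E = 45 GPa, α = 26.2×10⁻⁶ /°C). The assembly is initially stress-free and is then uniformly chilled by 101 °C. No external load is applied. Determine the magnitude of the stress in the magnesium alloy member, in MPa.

σ ≈ 62.2 MPa (tensile)

Equilibrium of a rigid end plate with no external load gives equal and opposite internal forces ±P in the two members. Since α_{magnesium alloy} > α_{cast iron}, cooling drives the magnesium alloy into tension and the cast iron into compression.
Setting the final lengths equal and cancelling L: (α₁ − α₂)ΔT = P/(A₁E₁) + P/(A₂E₂).
|α₁ − α₂|·ΔT = 16×10⁻⁶ × 101 = 0.001616.
1/(A₁E₁) + 1/(A₂E₂) = 1/(1750×106×10³) + 1/(700×45×10³) = 3.714×10⁻⁸ N⁻¹.
So P = 0.001616 / 3.714×10⁻⁸ = 43.51 kN.
σ_{magnesium alloy} = P/A₂ = 43510/700 = 62.16 MPa, tensile.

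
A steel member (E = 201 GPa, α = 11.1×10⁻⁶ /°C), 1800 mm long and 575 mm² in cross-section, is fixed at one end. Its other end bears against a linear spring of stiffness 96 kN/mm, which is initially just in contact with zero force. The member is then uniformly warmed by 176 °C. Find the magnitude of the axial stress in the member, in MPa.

σ ≈ 235 MPa (compressive)

The unrestrained thermal change is αΔT L = 11.1×10⁻⁶ × 176 × 1800 = 3.516 mm.
Let P be the compressive force at the spring. The member shortens elastically by PL/(AE) and the spring compresses by P/k; together these equal δ_free.
So P = δ_free / [L/(AE) + 1/k] = 3.516 / [ 1800/(575×201×10³) + 1/(96×10³) ].
P = 3.516 / 2.599×10⁻⁵ = 135300 N.
σ = P/A = 135300/575 = 235.3 MPa.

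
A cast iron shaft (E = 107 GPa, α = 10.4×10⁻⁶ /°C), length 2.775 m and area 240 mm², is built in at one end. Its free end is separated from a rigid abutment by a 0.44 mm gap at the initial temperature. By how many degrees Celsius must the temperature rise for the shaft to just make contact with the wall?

ΔT ≈ 15.2 °C

The gap closes when αΔT L = 0.44 mm, since the shaft is still unstressed at that instant.
ΔT = 0.44 / (10.4×10⁻⁶ × 2775) = 15.25 °C.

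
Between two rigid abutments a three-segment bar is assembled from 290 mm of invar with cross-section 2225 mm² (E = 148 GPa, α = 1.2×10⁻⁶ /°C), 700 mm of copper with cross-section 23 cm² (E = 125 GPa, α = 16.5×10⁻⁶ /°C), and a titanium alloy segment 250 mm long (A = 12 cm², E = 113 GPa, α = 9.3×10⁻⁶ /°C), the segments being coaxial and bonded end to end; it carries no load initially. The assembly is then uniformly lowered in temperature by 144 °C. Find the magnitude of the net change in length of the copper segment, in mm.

If the supports were absent, the total length change would be Σ αᵢΔT Lᵢ = 1.2×10⁻⁶×144×290 + 16.5×10⁻⁶×144×700 + 9.3×10⁻⁶×144×250 = 2.048 mm.
Since the ends are fixed, an axial force P builds up, equal in every segment, with P · Σ Lᵢ/(AᵢEᵢ) = δ_free.
The series flexibility is Σ Lᵢ/(AᵢEᵢ) = 290/(2225×148×10³) + 700/(2300×125×10³) + 250/(1200×113×10³) = 5.159×10⁻⁶ mm/N.
So P = 2.048 / 5.159×10⁻⁶ = 397 kN, tensile.
For the copper segment, free thermal change = 16.5×10⁻⁶×144×700 = 1.663 mm and elastic change from P = 397000×700/(2300×125×10³) = 0.9666 mm; these oppose, so the net change is 0.697 mm (segment shortens).

|ΔL| ≈ 0.697 mm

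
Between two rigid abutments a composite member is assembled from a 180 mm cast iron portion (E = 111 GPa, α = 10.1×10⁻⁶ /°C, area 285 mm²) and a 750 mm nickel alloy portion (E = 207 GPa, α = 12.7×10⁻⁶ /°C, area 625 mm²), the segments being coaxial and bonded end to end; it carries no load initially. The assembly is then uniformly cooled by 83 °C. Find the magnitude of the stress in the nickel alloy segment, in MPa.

σ ≈ 131 MPa (tensile)

Free thermal contraction of the whole bar: Σ αᵢΔT Lᵢ = 10.1×10⁻⁶×83×180 + 12.7×10⁻⁶×83×750 = 0.9415 mm.
The rigid supports impose zero overall length change; the single axial force P common to all segments must satisfy P Σ Lᵢ/(AᵢEᵢ) = δ_free.
The series flexibility is Σ Lᵢ/(AᵢEᵢ) = 180/(285×111×10³) + 750/(625×207×10³) = 1.149×10⁻⁵ mm/N.
So P = 0.9415 / 1.149×10⁻⁵ = 81.96 kN, tensile.
σ_{nickel alloy} = P / A = 81960 / 625 = 131.1 MPa.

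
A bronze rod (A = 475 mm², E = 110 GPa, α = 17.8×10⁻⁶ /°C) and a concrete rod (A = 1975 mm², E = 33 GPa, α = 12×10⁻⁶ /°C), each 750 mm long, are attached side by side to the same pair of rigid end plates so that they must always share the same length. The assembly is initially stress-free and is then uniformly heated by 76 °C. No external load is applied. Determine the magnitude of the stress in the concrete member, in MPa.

σ ≈ 6.47 MPa (tensile)

Both members must finish at the same length. With the larger α, the bronze tends to over-expand; the plates restrain it, putting the bronze in compression and the concrete in tension. With no external load the two internal forces are equal and opposite, magnitude P.
Equating the net (thermal + elastic) strains gives |α₁ − α₂|·ΔT = P·[1/(A₁E₁) + 1/(A₂E₂)].
|α₁ − α₂|·ΔT = 5.8×10⁻⁶ × 76 = 0.0004408.
1/(A₁E₁) + 1/(A₂E₂) = 1/(475×110×10³) + 1/(1975×33×10³) = 3.448×10⁻⁸ N⁻¹.
P = 0.0004408 / 3.448×10⁻⁸ = 12780 N = 12.78 kN.
σ_{concrete} = P/A₂ = 12780/1975 = 6.473 MPa, tensile.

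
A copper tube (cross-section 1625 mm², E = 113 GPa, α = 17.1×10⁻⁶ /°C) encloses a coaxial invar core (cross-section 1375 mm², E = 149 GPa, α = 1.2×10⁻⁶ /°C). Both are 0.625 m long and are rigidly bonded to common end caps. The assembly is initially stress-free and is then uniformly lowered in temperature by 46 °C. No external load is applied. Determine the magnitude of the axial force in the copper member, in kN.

Equilibrium of a rigid end plate with no external load gives equal and opposite internal forces ±P in the two members. Since α_{copper} > α_{invar}, cooling drives the copper into tension and the invar into compression.
Compatibility of the two members (thermal + elastic change equal): (α₁ − α₂)ΔT = P·[1/(A₁E₁) + 1/(A₂E₂)].
|α₁ − α₂|·ΔT = 15.9×10⁻⁶ × 46 = 0.0007314.
1/(A₁E₁) + 1/(A₂E₂) = 1/(1625×113×10³) + 1/(1375×149×10³) = 1.033×10⁻⁸ N⁻¹.
P = 0.0007314 / 1.033×10⁻⁸ = 70820 N = 70.82 kN.

P ≈ 70.8 kN (tensile in the copper)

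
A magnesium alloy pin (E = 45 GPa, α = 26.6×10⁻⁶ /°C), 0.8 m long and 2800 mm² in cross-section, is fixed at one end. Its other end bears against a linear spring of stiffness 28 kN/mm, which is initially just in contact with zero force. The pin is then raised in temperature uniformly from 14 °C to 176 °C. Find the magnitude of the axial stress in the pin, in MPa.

Free thermal expansion: δ_free = αΔT L = 26.6×10⁻⁶ × 162 × 800 = 3.447 mm.
Let P be the compressive force at the spring. The pin shortens elastically by PL/(AE) and the spring compresses by P/k; together these equal δ_free.
P [ L/(AE) + 1/k ] = δ_free → P [ 800/(2800×45×10³) + 1/(28×10³) ] = 3.447.
P = 3.447 / 4.206×10⁻⁵ = 81960 N.
σ = P/A = 81960/2800 = 29.27 MPa.

σ ≈ 29.3 MPa (compressive)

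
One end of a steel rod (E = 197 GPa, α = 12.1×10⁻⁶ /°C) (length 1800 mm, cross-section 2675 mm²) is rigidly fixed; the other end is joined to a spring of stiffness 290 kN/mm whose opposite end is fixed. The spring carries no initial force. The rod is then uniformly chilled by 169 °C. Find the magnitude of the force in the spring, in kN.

Free thermal contraction: δ_free = αΔT L = 12.1×10⁻⁶ × 169 × 1800 = 3.681 mm.
Let P be the tensile force in the spring. The rod extends elastically by PL/(AE) and the spring stretches by P/k; together these equal δ_free.
P [ L/(AE) + 1/k ] = δ_free → P [ 1800/(2675×197×10³) + 1/(290×10³) ] = 3.681.
P = 3.681 / 6.864×10⁻⁶ = 536300 N.

P ≈ 536 kN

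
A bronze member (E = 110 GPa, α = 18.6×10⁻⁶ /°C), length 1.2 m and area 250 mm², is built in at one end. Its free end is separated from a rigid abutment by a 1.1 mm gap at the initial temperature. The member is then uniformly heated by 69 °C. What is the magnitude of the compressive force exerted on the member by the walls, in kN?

P ≈ 10.1 kN

Free thermal elongation = αΔT L = 18.6×10⁻⁶ × 69 × 1200 = 1.54 mm.
After closing the 1.1 mm clearance, 1.54 − 1.1 = 0.4401 mm of expansion remains to be suppressed by the wall.
So σ = E(δ_free − g)/L = 110×10³ × 0.4401/1200 = 40.34 MPa.
Force on the wall = σA = 40.34 × 250 mm² = 10.09 kN.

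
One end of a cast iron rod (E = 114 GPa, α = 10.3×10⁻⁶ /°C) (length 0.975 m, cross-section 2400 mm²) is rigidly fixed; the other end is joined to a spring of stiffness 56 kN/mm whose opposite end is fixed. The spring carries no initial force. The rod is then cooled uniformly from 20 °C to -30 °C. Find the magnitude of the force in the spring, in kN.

The unrestrained thermal change is αΔT L = 10.3×10⁻⁶ × 50 × 975 = 0.5021 mm.
With a force P in the spring, the elastic change of the rod is PL/(AE) and that of the spring is P/k; compatibility requires their sum to equal δ_free.
So P = δ_free / [L/(AE) + 1/k] = 0.5021 / [ 975/(2400×114×10³) + 1/(56×10³) ].
P = 0.5021 / 2.142×10⁻⁵ = 23440 N.

P ≈ 23.4 kN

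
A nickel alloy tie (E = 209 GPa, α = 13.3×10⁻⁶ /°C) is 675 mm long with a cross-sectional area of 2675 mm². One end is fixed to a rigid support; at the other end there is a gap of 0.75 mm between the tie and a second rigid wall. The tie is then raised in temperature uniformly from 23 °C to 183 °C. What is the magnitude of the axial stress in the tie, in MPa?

Free thermal elongation = αΔT L = 13.3×10⁻⁶ × 160 × 675 = 1.436 mm.
The gap closes (δ_free > 0.75 mm) and the wall then resists a further 1.436 − 0.75 = 0.6864 mm of expansion.
That suppressed elongation corresponds to σ = E·Δ/L = 209×10³ × 0.6864/675 = 212.5 MPa.

σ ≈ 213 MPa (compressive)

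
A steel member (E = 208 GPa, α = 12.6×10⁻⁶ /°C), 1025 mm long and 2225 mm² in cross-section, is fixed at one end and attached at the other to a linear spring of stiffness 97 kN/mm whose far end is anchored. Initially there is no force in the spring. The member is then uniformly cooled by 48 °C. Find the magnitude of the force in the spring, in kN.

P ≈ 49.5 kN

Free thermal contraction: δ_free = αΔT L = 12.6×10⁻⁶ × 48 × 1025 = 0.6199 mm.
Let P be the tensile force in the spring. The member extends elastically by PL/(AE) and the spring stretches by P/k; together these equal δ_free.
P [ L/(AE) + 1/k ] = δ_free → P [ 1025/(2225×208×10³) + 1/(97×10³) ] = 0.6199.
P = 0.6199 / 1.252×10⁻⁵ = 49500 N.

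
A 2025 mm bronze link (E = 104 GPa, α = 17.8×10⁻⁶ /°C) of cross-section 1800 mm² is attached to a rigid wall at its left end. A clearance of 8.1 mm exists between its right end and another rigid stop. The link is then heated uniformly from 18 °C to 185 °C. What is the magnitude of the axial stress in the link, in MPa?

σ ≈ 0 MPa

Free thermal elongation = αΔT L = 17.8×10⁻⁶ × 167 × 2025 = 6.02 mm.
This is smaller than the 8.1 mm clearance, so the link expands freely without reaching the stop — the stress is zero.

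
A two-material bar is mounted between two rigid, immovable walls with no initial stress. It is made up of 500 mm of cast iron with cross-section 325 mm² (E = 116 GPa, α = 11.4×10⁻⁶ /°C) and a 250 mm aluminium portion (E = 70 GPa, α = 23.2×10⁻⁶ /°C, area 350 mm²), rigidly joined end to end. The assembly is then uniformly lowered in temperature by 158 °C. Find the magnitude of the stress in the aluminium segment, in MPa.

σ ≈ 221 MPa (tensile)

Free thermal contraction of the whole bar: Σ αᵢΔT Lᵢ = 11.4×10⁻⁶×158×500 + 23.2×10⁻⁶×158×250 = 1.817 mm.
The walls prevent any net length change, so an axial force P (same in every segment) develops. Compatibility: P · Σ Lᵢ/(AᵢEᵢ) = δ_free.
Σ Lᵢ/(AᵢEᵢ) = 500/(325×116×10³) + 250/(350×70×10³) = 2.347×10⁻⁵ mm/N.
So P = 1.817 / 2.347×10⁻⁵ = 77.43 kN, tensile.
σ_{aluminium} = P / A = 77430 / 350 = 221.2 MPa.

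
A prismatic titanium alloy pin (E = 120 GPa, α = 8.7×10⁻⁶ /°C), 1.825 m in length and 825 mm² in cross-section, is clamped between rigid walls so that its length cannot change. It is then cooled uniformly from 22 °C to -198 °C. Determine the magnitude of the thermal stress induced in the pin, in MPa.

σ ≈ 230 MPa (tensile)

Because both ends are immovable the net strain is zero, and the suppressed thermal strain is αΔT = 8.7×10⁻⁶ × 220 = 1914×10⁻⁶.
Hence σ = E·αΔT = 120×10³ × 1914×10⁻⁶ = 229.7 MPa, tensile.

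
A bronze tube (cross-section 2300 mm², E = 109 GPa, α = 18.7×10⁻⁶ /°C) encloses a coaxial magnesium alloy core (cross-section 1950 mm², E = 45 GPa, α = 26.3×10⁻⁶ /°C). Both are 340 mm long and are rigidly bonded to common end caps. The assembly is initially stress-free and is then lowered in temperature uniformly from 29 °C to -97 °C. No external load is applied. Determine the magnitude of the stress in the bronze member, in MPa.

The magnesium alloy has the larger α, so on cooling it would change length more than the bronze if both were free. The rigid plates force a common final length, so the magnesium alloy is put into tension and the bronze into compression, with equal and opposite forces P (no external load).
Compatibility of the two members (thermal + elastic change equal): (α₁ − α₂)ΔT = P·[1/(A₁E₁) + 1/(A₂E₂)].
|α₁ − α₂|·ΔT = 7.6×10⁻⁶ × 126 = 0.0009576.
1/(A₁E₁) + 1/(A₂E₂) = 1/(2300×109×10³) + 1/(1950×45×10³) = 1.538×10⁻⁸ N⁻¹.
So P = 0.0009576 / 1.538×10⁻⁸ = 62.24 kN.
σ_{bronze} = P/A₁ = 62240/2300 = 27.06 MPa, compressive.

σ ≈ 27.1 MPa (compressive)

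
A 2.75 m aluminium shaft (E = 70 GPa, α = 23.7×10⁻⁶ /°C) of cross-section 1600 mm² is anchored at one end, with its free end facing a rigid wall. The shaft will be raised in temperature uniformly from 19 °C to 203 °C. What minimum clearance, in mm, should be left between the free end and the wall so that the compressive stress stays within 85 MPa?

With no wall the shaft would lengthen by αΔT L = 23.7×10⁻⁶ × 184 × 2750 = 11.99 mm.
A stress of 85 MPa corresponds to the wall pushing the shaft back by σL/E = 85×2750/(70×10³) = 3.339 mm.
The gap must absorb the remainder: g_min = 11.99 − 3.339 = 8.653 mm.

g ≈ 8.65 mm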